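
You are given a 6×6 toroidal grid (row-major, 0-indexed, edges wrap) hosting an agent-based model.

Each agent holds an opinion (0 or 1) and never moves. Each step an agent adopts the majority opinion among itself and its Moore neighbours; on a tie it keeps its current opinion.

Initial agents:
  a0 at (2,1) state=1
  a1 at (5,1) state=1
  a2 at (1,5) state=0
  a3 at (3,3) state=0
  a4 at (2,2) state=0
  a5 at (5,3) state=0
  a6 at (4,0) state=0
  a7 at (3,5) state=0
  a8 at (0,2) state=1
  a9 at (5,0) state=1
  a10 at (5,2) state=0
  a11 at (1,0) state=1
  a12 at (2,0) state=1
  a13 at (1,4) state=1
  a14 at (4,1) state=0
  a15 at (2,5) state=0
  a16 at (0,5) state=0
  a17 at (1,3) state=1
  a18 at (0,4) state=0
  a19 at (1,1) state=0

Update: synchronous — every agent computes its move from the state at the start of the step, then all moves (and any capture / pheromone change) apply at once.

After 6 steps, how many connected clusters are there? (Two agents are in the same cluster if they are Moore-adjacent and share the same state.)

1

t=1: a0@(2,1):1 a1@(5,1):1 a2@(1,5):0 a3@(3,3):0 a4@(2,2):0 a5@(5,3):0 a6@(4,0):0 a7@(3,5):0 a8@(0,2):1 a9@(5,0):0 a10@(5,2):0 a11@(1,0):0 a12@(2,0):0 a13@(1,4):0 a14@(4,1):0 a15@(2,5):0 a16@(0,5):0 a17@(1,3):1 a18@(0,4):0 a19@(1,1):1
t=2: a0@(2,1):0 a1@(5,1):0 a2@(1,5):0 a3@(3,3):0 a4@(2,2):1 a5@(5,3):0 a6@(4,0):0 a7@(3,5):0 a8@(0,2):1 a9@(5,0):0 a10@(5,2):0 a11@(1,0):0 a12@(2,0):0 a13@(1,4):0 a14@(4,1):0 a15@(2,5):0 a16@(0,5):0 a17@(1,3):0 a18@(0,4):0 a19@(1,1):1
t=3: a0@(2,1):0 a1@(5,1):0 a2@(1,5):0 a3@(3,3):0 a4@(2,2):0 a5@(5,3):0 a6@(4,0):0 a7@(3,5):0 a8@(0,2):0 a9@(5,0):0 a10@(5,2):0 a11@(1,0):0 a12@(2,0):0 a13@(1,4):0 a14@(4,1):0 a15@(2,5):0 a16@(0,5):0 a17@(1,3):0 a18@(0,4):0 a19@(1,1):1
t=4: a0@(2,1):0 a1@(5,1):0 a2@(1,5):0 a3@(3,3):0 a4@(2,2):0 a5@(5,3):0 a6@(4,0):0 a7@(3,5):0 a8@(0,2):0 a9@(5,0):0 a10@(5,2):0 a11@(1,0):0 a12@(2,0):0 a13@(1,4):0 a14@(4,1):0 a15@(2,5):0 a16@(0,5):0 a17@(1,3):0 a18@(0,4):0 a19@(1,1):0
t=5: (unchanged — steady state)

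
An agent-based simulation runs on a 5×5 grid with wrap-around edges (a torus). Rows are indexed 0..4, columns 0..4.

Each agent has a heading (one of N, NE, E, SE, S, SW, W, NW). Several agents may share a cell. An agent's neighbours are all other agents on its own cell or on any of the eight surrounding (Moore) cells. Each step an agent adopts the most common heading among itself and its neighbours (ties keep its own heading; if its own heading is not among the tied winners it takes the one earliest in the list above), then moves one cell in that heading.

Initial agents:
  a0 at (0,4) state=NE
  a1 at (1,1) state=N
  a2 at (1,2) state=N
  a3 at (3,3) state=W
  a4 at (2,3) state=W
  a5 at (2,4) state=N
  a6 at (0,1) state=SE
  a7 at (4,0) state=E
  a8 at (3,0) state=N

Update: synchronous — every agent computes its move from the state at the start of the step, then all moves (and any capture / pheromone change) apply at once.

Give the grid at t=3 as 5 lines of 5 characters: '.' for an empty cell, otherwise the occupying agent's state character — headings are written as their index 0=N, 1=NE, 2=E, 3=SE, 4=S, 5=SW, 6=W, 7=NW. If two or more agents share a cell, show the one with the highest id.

0....
.0...
00...
.00..
....0

t=1: a0@(4,0):NE a1@(0,1):N a2@(0,2):N a3@(3,2):W a4@(2,2):W a5@(1,4):N a6@(4,1):N a7@(4,1):E a8@(2,0):N
t=2: a0@(3,0):N a1@(4,1):N a2@(4,2):N a3@(3,1):W a4@(2,1):W a5@(0,4):N a6@(3,1):N a7@(3,1):N a8@(1,0):N
t=3: a0@(2,0):N a1@(3,1):N a2@(3,2):N a3@(2,1):N a4@(1,1):N a5@(4,4):N a6@(2,1):N a7@(2,1):N a8@(0,0):N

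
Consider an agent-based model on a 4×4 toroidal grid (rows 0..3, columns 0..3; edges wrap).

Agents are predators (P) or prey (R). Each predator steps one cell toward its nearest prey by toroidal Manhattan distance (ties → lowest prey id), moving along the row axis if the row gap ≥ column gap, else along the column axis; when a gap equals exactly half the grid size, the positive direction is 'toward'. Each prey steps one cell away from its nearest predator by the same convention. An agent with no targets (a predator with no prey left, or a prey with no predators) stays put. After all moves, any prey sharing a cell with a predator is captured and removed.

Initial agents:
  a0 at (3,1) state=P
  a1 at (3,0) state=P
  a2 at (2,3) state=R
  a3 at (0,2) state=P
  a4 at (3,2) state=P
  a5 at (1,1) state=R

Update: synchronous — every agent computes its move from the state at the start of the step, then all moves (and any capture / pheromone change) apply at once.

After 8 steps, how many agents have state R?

t=1: a0@(0,1):P a1@(2,0):P a2@(1,3):R a3@(1,2):P a4@(2,2):P
t=2: a0@(0,2):P a1@(1,0):P a3@(1,3):P a4@(1,2):P
t=3: (unchanged — steady state)

0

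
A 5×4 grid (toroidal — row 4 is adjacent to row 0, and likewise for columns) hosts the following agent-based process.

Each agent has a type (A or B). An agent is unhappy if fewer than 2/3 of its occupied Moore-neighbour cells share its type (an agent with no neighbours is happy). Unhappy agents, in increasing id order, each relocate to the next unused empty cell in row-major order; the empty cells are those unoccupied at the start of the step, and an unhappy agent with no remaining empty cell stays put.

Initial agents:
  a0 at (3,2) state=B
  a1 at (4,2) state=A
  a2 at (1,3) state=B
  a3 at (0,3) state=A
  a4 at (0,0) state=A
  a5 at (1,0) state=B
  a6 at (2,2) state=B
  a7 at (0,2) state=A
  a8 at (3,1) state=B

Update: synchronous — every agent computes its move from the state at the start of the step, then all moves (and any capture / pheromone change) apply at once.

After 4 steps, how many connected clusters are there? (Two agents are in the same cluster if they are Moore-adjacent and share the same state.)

t=1: a0@(3,2):B a1@(0,1):A a2@(1,1):B a3@(1,2):A a4@(2,0):A a5@(2,1):B a6@(2,2):B a7@(0,2):A a8@(3,1):B
t=2: a0@(3,2):B a1@(0,1):A a2@(0,0):B a3@(0,3):A a4@(1,0):A a5@(2,1):B a6@(2,2):B a7@(0,2):A a8@(3,1):B
t=3: a0@(3,2):B a1@(0,1):A a2@(1,1):B a3@(0,3):A a4@(1,2):A a5@(2,1):B a6@(2,2):B a7@(0,2):A a8@(3,1):B
t=4: a0@(3,2):B a1@(0,1):A a2@(0,0):B a3@(0,3):A a4@(1,0):A a5@(2,1):B a6@(2,2):B a7@(0,2):A a8@(3,1):B

3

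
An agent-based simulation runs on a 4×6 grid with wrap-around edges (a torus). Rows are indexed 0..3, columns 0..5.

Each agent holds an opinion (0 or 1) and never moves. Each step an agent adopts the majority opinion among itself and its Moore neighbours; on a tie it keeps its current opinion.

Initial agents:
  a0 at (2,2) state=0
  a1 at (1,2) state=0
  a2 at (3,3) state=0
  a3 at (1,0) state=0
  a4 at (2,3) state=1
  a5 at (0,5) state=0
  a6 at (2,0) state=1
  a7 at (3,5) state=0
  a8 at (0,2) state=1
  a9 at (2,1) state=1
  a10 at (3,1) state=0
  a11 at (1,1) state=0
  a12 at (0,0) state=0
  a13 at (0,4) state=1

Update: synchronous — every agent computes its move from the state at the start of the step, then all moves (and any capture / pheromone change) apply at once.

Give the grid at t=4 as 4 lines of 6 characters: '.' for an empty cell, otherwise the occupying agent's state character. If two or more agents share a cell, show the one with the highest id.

t=1: a0@(2,2):0 a1@(1,2):0 a2@(3,3):1 a3@(1,0):0 a4@(2,3):0 a5@(0,5):0 a6@(2,0):0 a7@(3,5):0 a8@(0,2):0 a9@(2,1):0 a10@(3,1):0 a11@(1,1):0 a12@(0,0):0 a13@(0,4):0
t=2: a0@(2,2):0 a1@(1,2):0 a2@(3,3):0 a3@(1,0):0 a4@(2,3):0 a5@(0,5):0 a6@(2,0):0 a7@(3,5):0 a8@(0,2):0 a9@(2,1):0 a10@(3,1):0 a11@(1,1):0 a12@(0,0):0 a13@(0,4):0
t=3: (unchanged — steady state)

0.0.00
000...
0000..
.0.0.0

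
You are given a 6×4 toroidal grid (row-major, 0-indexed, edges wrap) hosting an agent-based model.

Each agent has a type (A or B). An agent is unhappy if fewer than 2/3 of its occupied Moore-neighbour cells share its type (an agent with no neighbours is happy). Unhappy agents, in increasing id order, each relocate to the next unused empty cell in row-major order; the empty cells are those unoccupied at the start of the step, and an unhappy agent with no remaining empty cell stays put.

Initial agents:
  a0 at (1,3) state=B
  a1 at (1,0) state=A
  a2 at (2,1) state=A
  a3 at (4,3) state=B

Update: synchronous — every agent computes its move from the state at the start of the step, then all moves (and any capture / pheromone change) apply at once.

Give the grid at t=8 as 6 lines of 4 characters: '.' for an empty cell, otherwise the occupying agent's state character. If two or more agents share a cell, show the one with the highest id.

..BA
....
.A..
....
...B
....

t=1: a0@(0,0):B a1@(0,1):A a2@(2,1):A a3@(4,3):B
t=2: a0@(0,2):B a1@(0,3):A a2@(2,1):A a3@(4,3):B
t=3: a0@(0,0):B a1@(0,1):A a2@(2,1):A a3@(4,3):B
t=4: a0@(0,2):B a1@(0,3):A a2@(2,1):A a3@(4,3):B
t=5: a0@(0,0):B a1@(0,1):A a2@(2,1):A a3@(4,3):B
t=6: a0@(0,2):B a1@(0,3):A a2@(2,1):A a3@(4,3):B
t=7: a0@(0,0):B a1@(0,1):A a2@(2,1):A a3@(4,3):B
t=8: a0@(0,2):B a1@(0,3):A a2@(2,1):A a3@(4,3):B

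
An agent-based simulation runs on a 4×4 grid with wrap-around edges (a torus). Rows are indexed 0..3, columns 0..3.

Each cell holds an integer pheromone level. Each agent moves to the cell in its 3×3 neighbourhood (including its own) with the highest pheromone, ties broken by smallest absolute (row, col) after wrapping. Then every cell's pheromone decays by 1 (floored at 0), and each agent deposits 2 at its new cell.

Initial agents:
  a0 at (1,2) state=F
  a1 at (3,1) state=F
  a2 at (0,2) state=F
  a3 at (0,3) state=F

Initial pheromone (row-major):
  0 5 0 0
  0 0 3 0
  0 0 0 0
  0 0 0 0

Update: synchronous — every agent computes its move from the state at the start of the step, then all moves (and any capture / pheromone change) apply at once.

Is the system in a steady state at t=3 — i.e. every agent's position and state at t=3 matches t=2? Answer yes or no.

t=1: a0@(0,1) a1@(0,1) a2@(0,1) a3@(1,2) | pheromone: 0 10 0 0 / 0 0 4 0 / 0 0 0 0 / 0 0 0 0
t=2: a0@(0,1) a1@(0,1) a2@(0,1) a3@(0,1) | pheromone: 0 17 0 0 / 0 0 3 0 / 0 0 0 0 / 0 0 0 0
t=3: a0@(0,1) a1@(0,1) a2@(0,1) a3@(0,1) | pheromone: 0 24 0 0 / 0 0 2 0 / 0 0 0 0 / 0 0 0 0

yes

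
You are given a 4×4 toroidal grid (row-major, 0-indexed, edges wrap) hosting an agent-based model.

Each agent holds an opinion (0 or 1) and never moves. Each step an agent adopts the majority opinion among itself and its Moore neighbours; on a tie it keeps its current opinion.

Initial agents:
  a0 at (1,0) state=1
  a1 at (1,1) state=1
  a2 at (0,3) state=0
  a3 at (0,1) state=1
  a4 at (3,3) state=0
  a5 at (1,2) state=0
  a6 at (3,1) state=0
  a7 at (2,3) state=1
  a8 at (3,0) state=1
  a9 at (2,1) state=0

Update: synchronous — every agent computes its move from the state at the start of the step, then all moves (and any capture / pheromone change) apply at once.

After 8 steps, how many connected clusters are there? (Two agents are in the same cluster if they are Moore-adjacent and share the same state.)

2

t=1: a0@(1,0):1 a1@(1,1):1 a2@(0,3):0 a3@(0,1):1 a4@(3,3):0 a5@(1,2):0 a6@(3,1):0 a7@(2,3):1 a8@(3,0):0 a9@(2,1):0
t=2: a0@(1,0):1 a1@(1,1):1 a2@(0,3):0 a3@(0,1):1 a4@(3,3):0 a5@(1,2):0 a6@(3,1):0 a7@(2,3):0 a8@(3,0):0 a9@(2,1):0
t=3: (unchanged — steady state)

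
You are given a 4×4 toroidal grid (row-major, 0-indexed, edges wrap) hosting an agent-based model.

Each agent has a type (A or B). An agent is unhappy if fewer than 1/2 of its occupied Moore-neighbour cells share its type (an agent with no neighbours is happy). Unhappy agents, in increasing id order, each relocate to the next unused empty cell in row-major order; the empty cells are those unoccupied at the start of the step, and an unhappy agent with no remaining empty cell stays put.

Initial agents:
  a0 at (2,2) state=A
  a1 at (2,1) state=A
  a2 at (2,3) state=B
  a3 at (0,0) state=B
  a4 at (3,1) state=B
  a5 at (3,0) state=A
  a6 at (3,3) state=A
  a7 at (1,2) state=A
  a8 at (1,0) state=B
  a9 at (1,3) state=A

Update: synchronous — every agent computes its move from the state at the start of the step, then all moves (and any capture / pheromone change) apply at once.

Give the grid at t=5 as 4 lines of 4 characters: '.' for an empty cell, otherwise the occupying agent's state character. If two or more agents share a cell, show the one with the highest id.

t=1: a0@(2,2):A a1@(2,1):A a2@(0,1):B a3@(0,2):B a4@(0,3):B a5@(1,1):A a6@(3,3):A a7@(1,2):A a8@(1,0):B a9@(2,0):A
t=2: a0@(2,2):A a1@(2,1):A a2@(0,1):B a3@(0,0):B a4@(0,3):B a5@(1,1):A a6@(3,3):A a7@(1,2):A a8@(1,3):B a9@(2,0):A
t=3: a0@(2,2):A a1@(2,1):A a2@(0,2):B a3@(0,0):B a4@(0,3):B a5@(1,1):A a6@(3,3):A a7@(1,2):A a8@(1,0):B a9@(2,0):A
t=4: a0@(2,2):A a1@(2,1):A a2@(0,1):B a3@(0,0):B a4@(0,3):B a5@(1,1):A a6@(1,3):A a7@(1,2):A a8@(2,3):B a9@(2,0):A
t=5: a0@(2,2):A a1@(2,1):A a2@(0,2):B a3@(0,0):B a4@(1,0):B a5@(1,1):A a6@(1,3):A a7@(1,2):A a8@(3,0):B a9@(2,0):A

B.B.
BAAA
AAA.
B...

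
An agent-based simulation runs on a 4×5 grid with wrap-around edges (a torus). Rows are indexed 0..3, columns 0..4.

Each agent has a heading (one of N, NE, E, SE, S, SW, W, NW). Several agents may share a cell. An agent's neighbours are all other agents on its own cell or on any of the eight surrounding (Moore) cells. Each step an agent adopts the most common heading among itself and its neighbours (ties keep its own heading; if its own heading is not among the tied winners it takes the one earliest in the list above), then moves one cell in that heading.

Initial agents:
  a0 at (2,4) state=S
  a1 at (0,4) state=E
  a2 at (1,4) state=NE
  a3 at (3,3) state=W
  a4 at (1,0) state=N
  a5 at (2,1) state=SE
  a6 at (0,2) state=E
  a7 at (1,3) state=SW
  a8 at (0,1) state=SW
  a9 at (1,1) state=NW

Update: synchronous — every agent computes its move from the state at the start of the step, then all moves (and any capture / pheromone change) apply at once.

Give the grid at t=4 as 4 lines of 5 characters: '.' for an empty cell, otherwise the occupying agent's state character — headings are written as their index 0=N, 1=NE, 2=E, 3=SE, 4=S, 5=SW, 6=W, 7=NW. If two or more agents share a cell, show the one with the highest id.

...2.
..2..
322..
..2..

t=1: a0@(3,4):S a1@(0,0):E a2@(0,0):NE a3@(3,4):E a4@(0,0):N a5@(3,2):SE a6@(1,1):SW a7@(1,4):E a8@(1,0):SW a9@(0,0):NW
t=2: a0@(3,0):E a1@(0,1):E a2@(0,1):E a3@(3,0):E a4@(0,1):E a5@(0,3):SE a6@(2,0):SW a7@(1,0):E a8@(2,4):SW a9@(0,1):E
t=3: a0@(3,1):E a1@(0,2):E a2@(0,2):E a3@(3,1):E a4@(0,2):E a5@(1,4):SE a6@(2,1):E a7@(1,1):E a8@(2,0):E a9@(0,2):E
t=4: a0@(3,2):E a1@(0,3):E a2@(0,3):E a3@(3,2):E a4@(0,3):E a5@(2,0):SE a6@(2,2):E a7@(1,2):E a8@(2,1):E a9@(0,3):E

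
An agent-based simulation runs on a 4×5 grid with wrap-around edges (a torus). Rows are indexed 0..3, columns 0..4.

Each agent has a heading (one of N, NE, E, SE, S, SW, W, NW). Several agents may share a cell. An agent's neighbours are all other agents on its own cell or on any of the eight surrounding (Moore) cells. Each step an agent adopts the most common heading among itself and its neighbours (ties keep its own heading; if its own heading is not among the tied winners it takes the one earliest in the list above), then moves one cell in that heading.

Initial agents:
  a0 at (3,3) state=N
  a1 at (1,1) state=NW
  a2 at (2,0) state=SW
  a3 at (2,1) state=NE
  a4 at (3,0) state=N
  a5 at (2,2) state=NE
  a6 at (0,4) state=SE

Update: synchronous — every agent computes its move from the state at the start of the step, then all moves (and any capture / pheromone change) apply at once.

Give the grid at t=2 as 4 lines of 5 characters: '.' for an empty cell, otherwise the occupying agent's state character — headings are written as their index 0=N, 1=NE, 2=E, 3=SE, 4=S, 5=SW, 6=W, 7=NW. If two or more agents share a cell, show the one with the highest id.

...11
0..0.
....0
...1.

t=1: a0@(2,3):N a1@(0,2):NE a2@(3,4):SW a3@(1,2):NE a4@(2,0):N a5@(1,3):NE a6@(3,4):N
t=2: a0@(1,3):N a1@(3,3):NE a2@(2,4):N a3@(0,3):NE a4@(1,0):N a5@(0,4):NE a6@(2,4):N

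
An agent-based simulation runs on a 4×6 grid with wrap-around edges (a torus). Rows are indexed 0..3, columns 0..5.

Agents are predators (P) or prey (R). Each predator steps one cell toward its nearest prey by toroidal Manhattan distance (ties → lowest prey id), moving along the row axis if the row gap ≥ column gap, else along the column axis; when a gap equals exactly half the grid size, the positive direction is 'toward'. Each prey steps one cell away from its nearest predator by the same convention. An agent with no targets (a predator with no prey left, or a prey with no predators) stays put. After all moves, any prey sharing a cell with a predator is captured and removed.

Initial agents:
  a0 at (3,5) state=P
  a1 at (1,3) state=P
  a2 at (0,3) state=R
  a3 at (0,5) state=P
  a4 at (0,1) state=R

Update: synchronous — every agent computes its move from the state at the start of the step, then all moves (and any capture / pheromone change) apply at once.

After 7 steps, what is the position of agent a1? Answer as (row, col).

t=1: a0@(3,4):P a1@(0,3):P a2@(3,3):R a3@(0,4):P a4@(0,2):R
t=2: a0@(3,3):P a1@(3,3):P a2@(3,2):R a3@(3,4):P a4@(0,1):R
t=3: a0@(3,2):P a1@(3,2):P a2@(3,1):R a3@(3,3):P a4@(0,0):R
t=4: a0@(3,1):P a1@(3,1):P a2@(3,0):R a3@(3,2):P a4@(0,5):R
t=5: a0@(3,0):P a1@(3,0):P a2@(3,5):R a3@(3,1):P a4@(0,4):R
t=6: a0@(3,5):P a1@(3,5):P a2@(3,4):R a3@(3,0):P a4@(0,3):R
t=7: a0@(3,4):P a1@(3,4):P a2@(3,3):R a3@(3,5):P a4@(0,2):R

(3, 4)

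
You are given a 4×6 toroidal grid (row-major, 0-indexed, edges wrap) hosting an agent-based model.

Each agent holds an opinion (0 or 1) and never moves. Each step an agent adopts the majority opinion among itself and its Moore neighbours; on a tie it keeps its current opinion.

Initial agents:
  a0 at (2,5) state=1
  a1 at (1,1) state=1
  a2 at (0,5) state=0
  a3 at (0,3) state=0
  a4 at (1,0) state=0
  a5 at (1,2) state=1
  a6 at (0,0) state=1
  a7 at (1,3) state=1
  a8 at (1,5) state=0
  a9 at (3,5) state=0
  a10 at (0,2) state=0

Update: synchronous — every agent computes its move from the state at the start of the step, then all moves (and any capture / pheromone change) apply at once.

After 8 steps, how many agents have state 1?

5

t=1: a0@(2,5):0 a1@(1,1):1 a2@(0,5):0 a3@(0,3):0 a4@(1,0):0 a5@(1,2):1 a6@(0,0):0 a7@(1,3):1 a8@(1,5):0 a9@(3,5):0 a10@(0,2):1
t=2: a0@(2,5):0 a1@(1,1):1 a2@(0,5):0 a3@(0,3):1 a4@(1,0):0 a5@(1,2):1 a6@(0,0):0 a7@(1,3):1 a8@(1,5):0 a9@(3,5):0 a10@(0,2):1
t=3: (unchanged — steady state)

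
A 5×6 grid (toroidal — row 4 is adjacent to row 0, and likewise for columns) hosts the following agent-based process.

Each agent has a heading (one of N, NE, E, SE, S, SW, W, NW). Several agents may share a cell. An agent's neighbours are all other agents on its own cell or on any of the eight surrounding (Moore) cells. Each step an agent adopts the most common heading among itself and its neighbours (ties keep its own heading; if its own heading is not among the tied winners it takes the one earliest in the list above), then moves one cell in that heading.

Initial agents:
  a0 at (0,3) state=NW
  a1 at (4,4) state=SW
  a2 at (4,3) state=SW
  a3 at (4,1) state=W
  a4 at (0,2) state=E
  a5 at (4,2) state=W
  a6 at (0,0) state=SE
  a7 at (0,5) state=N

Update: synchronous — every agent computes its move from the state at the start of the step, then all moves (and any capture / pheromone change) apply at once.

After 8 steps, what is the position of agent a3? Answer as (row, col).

t=1: a0@(1,2):SW a1@(0,3):SW a2@(0,2):SW a3@(4,0):W a4@(0,1):W a5@(4,1):W a6@(1,1):SE a7@(4,5):N
t=2: a0@(2,1):SW a1@(1,2):SW a2@(1,1):SW a3@(4,5):W a4@(0,0):W a5@(4,0):W a6@(2,0):SW a7@(3,5):N
t=3: a0@(3,0):SW a1@(2,1):SW a2@(2,0):SW a3@(4,4):W a4@(0,5):W a5@(4,5):W a6@(3,5):SW a7@(3,4):W
t=4: a0@(4,5):SW a1@(3,0):SW a2@(3,5):SW a3@(4,3):W a4@(0,4):W a5@(4,4):W a6@(4,4):SW a7@(3,3):W
t=5: a0@(0,4):SW a1@(4,5):SW a2@(4,4):SW a3@(4,2):W a4@(0,3):W a5@(4,3):W a6@(4,3):W a7@(3,2):W
t=6: a0@(1,3):SW a1@(0,4):SW a2@(0,3):SW a3@(4,1):W a4@(0,2):W a5@(4,2):W a6@(4,2):W a7@(3,1):W
t=7: a0@(2,2):SW a1@(1,3):SW a2@(1,2):SW a3@(4,0):W a4@(0,1):W a5@(4,1):W a6@(4,1):W a7@(3,0):W
t=8: a0@(3,1):SW a1@(2,2):SW a2@(2,1):SW a3@(4,5):W a4@(0,0):W a5@(4,0):W a6@(4,0):W a7@(3,5):W

(4, 5)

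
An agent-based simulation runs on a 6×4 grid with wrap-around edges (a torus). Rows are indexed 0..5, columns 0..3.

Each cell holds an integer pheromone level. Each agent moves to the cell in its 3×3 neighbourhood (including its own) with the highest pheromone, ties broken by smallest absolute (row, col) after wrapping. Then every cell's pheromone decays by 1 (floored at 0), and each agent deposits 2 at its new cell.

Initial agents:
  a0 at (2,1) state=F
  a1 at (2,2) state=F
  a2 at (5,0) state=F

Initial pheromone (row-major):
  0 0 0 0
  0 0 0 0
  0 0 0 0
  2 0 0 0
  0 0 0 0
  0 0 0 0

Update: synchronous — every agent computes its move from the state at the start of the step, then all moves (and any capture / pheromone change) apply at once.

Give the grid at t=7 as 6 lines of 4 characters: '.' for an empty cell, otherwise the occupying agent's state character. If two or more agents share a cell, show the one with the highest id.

t=1: a0@(3,0) a1@(1,1) a2@(0,0) | pheromone: 2 0 0 0 / 0 2 0 0 / 0 0 0 0 / 3 0 0 0 / 0 0 0 0 / 0 0 0 0
t=2: a0@(3,0) a1@(0,0) a2@(0,0) | pheromone: 5 0 0 0 / 0 1 0 0 / 0 0 0 0 / 4 0 0 0 / 0 0 0 0 / 0 0 0 0
t=3: a0@(3,0) a1@(0,0) a2@(0,0) | pheromone: 8 0 0 0 / 0 0 0 0 / 0 0 0 0 / 5 0 0 0 / 0 0 0 0 / 0 0 0 0
t=4: a0@(3,0) a1@(0,0) a2@(0,0) | pheromone: 11 0 0 0 / 0 0 0 0 / 0 0 0 0 / 6 0 0 0 / 0 0 0 0 / 0 0 0 0
t=5: a0@(3,0) a1@(0,0) a2@(0,0) | pheromone: 14 0 0 0 / 0 0 0 0 / 0 0 0 0 / 7 0 0 0 / 0 0 0 0 / 0 0 0 0
t=6: a0@(3,0) a1@(0,0) a2@(0,0) | pheromone: 17 0 0 0 / 0 0 0 0 / 0 0 0 0 / 8 0 0 0 / 0 0 0 0 / 0 0 0 0
t=7: a0@(3,0) a1@(0,0) a2@(0,0) | pheromone: 20 0 0 0 / 0 0 0 0 / 0 0 0 0 / 9 0 0 0 / 0 0 0 0 / 0 0 0 0

F...
....
....
F...
....
....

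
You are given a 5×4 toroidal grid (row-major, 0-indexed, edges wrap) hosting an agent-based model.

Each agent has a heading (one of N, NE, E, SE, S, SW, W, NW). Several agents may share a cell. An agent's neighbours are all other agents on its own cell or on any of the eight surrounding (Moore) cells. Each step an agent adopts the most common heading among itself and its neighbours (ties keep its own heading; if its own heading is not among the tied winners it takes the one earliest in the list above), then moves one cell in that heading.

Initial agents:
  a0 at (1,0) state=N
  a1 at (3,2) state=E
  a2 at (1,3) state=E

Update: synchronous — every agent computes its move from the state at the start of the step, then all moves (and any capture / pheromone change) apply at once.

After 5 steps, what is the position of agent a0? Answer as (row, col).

(1, 0)

t=1: a0@(0,0):N a1@(3,3):E a2@(1,0):E
t=2: a0@(4,0):N a1@(3,0):E a2@(1,1):E
t=3: a0@(3,0):N a1@(3,1):E a2@(1,2):E
t=4: a0@(2,0):N a1@(3,2):E a2@(1,3):E
t=5: a0@(1,0):N a1@(3,3):E a2@(1,0):E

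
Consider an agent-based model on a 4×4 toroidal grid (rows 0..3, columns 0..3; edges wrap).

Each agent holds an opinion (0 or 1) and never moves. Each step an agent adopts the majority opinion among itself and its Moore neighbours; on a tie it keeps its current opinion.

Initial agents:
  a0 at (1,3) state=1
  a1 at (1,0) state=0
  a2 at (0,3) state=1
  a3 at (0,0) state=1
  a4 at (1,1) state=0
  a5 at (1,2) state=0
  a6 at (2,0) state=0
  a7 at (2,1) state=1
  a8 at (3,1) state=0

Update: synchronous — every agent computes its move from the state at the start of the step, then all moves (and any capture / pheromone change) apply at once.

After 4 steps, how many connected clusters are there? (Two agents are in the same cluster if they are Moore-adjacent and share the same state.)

2

t=1: a0@(1,3):1 a1@(1,0):1 a2@(0,3):1 a3@(0,0):1 a4@(1,1):0 a5@(1,2):1 a6@(2,0):0 a7@(2,1):0 a8@(3,1):0
t=2: (unchanged — steady state)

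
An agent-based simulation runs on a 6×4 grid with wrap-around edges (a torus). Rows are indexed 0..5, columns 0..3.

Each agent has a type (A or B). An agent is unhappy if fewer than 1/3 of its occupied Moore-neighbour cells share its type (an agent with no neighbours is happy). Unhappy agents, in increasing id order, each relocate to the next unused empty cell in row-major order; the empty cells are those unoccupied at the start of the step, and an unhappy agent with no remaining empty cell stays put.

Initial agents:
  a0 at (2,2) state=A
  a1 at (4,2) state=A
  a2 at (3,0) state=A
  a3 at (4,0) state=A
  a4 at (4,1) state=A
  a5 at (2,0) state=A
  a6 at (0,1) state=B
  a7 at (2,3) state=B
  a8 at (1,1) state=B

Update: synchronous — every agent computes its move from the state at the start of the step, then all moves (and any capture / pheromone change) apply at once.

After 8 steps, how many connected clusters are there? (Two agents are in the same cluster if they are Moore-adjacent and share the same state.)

t=1: a0@(0,0):A a1@(4,2):A a2@(3,0):A a3@(4,0):A a4@(4,1):A a5@(2,0):A a6@(0,1):B a7@(0,2):B a8@(1,1):B
t=2: a0@(0,3):A a1@(4,2):A a2@(3,0):A a3@(4,0):A a4@(4,1):A a5@(2,0):A a6@(0,1):B a7@(0,2):B a8@(1,1):B
t=3: a0@(0,0):A a1@(4,2):A a2@(3,0):A a3@(4,0):A a4@(4,1):A a5@(2,0):A a6@(0,1):B a7@(0,2):B a8@(1,1):B
t=4: a0@(0,3):A a1@(4,2):A a2@(3,0):A a3@(4,0):A a4@(4,1):A a5@(2,0):A a6@(0,1):B a7@(0,2):B a8@(1,1):B
t=5: a0@(0,0):A a1@(4,2):A a2@(3,0):A a3@(4,0):A a4@(4,1):A a5@(2,0):A a6@(0,1):B a7@(0,2):B a8@(1,1):B
t=6: a0@(0,3):A a1@(4,2):A a2@(3,0):A a3@(4,0):A a4@(4,1):A a5@(2,0):A a6@(0,1):B a7@(0,2):B a8@(1,1):B
t=7: a0@(0,0):A a1@(4,2):A a2@(3,0):A a3@(4,0):A a4@(4,1):A a5@(2,0):A a6@(0,1):B a7@(0,2):B a8@(1,1):B
t=8: a0@(0,3):A a1@(4,2):A a2@(3,0):A a3@(4,0):A a4@(4,1):A a5@(2,0):A a6@(0,1):B a7@(0,2):B a8@(1,1):B

3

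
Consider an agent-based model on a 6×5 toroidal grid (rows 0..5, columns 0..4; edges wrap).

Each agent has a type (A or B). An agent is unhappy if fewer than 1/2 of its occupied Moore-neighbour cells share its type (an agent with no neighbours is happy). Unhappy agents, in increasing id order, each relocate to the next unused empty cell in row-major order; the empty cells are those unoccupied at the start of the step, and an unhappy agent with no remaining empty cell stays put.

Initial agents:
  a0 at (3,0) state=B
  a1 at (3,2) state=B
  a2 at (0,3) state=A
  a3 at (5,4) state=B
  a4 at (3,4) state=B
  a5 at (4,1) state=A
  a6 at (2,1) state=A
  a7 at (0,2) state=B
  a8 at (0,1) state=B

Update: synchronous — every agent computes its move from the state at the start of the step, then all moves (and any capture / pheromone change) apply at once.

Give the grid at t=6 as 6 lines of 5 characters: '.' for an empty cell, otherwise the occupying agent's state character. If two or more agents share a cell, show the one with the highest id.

t=1: a0@(0,0):B a1@(0,4):B a2@(1,0):A a3@(1,1):B a4@(3,4):B a5@(1,2):A a6@(1,3):A a7@(0,2):B a8@(0,1):B
t=2: a0@(0,0):B a1@(0,3):B a2@(1,4):A a3@(1,1):B a4@(3,4):B a5@(2,0):A a6@(2,1):A a7@(0,2):B a8@(0,1):B
t=3: a0@(0,0):B a1@(0,3):B a2@(0,4):A a3@(1,1):B a4@(1,0):B a5@(2,0):A a6@(2,1):A a7@(0,2):B a8@(0,1):B
t=4: a0@(0,0):B a1@(0,3):B a2@(1,2):A a3@(1,1):B a4@(1,0):B a5@(1,3):A a6@(1,4):A a7@(0,2):B a8@(0,1):B
t=5: a0@(0,0):B a1@(0,4):B a2@(2,0):A a3@(1,1):B a4@(1,0):B a5@(1,3):A a6@(2,1):A a7@(0,2):B a8@(0,1):B
t=6: a0@(0,0):B a1@(0,4):B a2@(0,3):A a3@(1,1):B a4@(1,0):B a5@(1,2):A a6@(1,4):A a7@(0,2):B a8@(0,1):B

BBBAB
BBA.A
.....
.....
.....
.....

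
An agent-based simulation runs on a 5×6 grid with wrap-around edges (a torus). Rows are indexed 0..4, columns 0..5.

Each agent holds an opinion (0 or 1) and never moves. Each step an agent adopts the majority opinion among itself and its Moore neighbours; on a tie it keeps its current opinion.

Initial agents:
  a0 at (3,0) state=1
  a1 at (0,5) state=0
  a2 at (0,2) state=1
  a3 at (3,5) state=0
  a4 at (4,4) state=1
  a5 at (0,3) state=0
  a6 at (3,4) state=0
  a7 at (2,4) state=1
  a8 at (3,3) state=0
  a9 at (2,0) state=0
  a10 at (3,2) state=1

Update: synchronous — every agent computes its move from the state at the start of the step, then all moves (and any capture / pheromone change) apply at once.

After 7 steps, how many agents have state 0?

8

t=1: a0@(3,0):0 a1@(0,5):0 a2@(0,2):1 a3@(3,5):0 a4@(4,4):0 a5@(0,3):1 a6@(3,4):0 a7@(2,4):0 a8@(3,3):1 a9@(2,0):0 a10@(3,2):1
t=2: a0@(3,0):0 a1@(0,5):0 a2@(0,2):1 a3@(3,5):0 a4@(4,4):0 a5@(0,3):1 a6@(3,4):0 a7@(2,4):0 a8@(3,3):0 a9@(2,0):0 a10@(3,2):1
t=3: (unchanged — steady state)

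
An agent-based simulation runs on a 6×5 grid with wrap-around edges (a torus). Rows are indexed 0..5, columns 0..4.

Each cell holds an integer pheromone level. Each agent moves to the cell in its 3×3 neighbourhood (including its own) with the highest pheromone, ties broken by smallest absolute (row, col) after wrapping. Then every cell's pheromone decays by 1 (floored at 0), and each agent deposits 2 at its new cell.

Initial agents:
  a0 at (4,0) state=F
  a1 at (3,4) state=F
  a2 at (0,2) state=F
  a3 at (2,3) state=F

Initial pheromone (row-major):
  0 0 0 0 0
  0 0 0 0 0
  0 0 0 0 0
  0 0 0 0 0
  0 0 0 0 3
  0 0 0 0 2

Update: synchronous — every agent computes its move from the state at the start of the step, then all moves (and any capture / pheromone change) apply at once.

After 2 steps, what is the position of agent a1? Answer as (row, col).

(4, 4)

t=1: a0@(4,4) a1@(4,4) a2@(0,1) a3@(1,2) | pheromone: 0 2 0 0 0 / 0 0 2 0 0 / 0 0 0 0 0 / 0 0 0 0 0 / 0 0 0 0 6 / 0 0 0 0 1
t=2: a0@(4,4) a1@(4,4) a2@(0,1) a3@(0,1) | pheromone: 0 5 0 0 0 / 0 0 1 0 0 / 0 0 0 0 0 / 0 0 0 0 0 / 0 0 0 0 9 / 0 0 0 0 0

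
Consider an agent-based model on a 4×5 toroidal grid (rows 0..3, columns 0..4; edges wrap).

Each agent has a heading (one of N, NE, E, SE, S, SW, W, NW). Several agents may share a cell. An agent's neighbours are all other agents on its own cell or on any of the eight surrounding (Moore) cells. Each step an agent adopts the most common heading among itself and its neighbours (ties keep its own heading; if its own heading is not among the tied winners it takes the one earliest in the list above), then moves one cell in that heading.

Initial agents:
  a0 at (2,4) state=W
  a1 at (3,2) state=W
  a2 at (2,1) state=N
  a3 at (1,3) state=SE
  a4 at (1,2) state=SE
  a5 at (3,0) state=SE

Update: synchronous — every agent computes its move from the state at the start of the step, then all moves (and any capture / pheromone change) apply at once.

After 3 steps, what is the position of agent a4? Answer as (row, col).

t=1: a0@(3,0):SE a1@(3,1):W a2@(3,2):SE a3@(2,4):SE a4@(2,3):SE a5@(0,1):SE
t=2: a0@(0,1):SE a1@(0,2):SE a2@(0,3):SE a3@(3,0):SE a4@(3,4):SE a5@(1,2):SE
t=3: a0@(1,2):SE a1@(1,3):SE a2@(1,4):SE a3@(0,1):SE a4@(0,0):SE a5@(2,3):SE

(0, 0)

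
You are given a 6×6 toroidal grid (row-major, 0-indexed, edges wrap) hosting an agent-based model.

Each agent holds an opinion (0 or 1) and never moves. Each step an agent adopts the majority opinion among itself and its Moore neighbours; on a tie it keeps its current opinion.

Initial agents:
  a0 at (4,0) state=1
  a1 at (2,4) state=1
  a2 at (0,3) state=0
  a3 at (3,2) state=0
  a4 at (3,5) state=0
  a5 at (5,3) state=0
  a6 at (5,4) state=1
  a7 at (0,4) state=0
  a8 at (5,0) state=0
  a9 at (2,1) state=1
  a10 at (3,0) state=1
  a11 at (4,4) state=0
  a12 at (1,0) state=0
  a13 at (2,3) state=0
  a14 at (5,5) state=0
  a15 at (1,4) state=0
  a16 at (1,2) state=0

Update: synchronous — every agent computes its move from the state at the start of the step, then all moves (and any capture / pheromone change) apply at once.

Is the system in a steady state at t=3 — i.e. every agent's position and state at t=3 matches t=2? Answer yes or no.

t=1: a0@(4,0):0 a1@(2,4):0 a2@(0,3):0 a3@(3,2):0 a4@(3,5):1 a5@(5,3):0 a6@(5,4):0 a7@(0,4):0 a8@(5,0):0 a9@(2,1):0 a10@(3,0):1 a11@(4,4):0 a12@(1,0):0 a13@(2,3):0 a14@(5,5):0 a15@(1,4):0 a16@(1,2):0
t=2: a0@(4,0):0 a1@(2,4):0 a2@(0,3):0 a3@(3,2):0 a4@(3,5):0 a5@(5,3):0 a6@(5,4):0 a7@(0,4):0 a8@(5,0):0 a9@(2,1):0 a10@(3,0):1 a11@(4,4):0 a12@(1,0):0 a13@(2,3):0 a14@(5,5):0 a15@(1,4):0 a16@(1,2):0
t=3: a0@(4,0):0 a1@(2,4):0 a2@(0,3):0 a3@(3,2):0 a4@(3,5):0 a5@(5,3):0 a6@(5,4):0 a7@(0,4):0 a8@(5,0):0 a9@(2,1):0 a10@(3,0):0 a11@(4,4):0 a12@(1,0):0 a13@(2,3):0 a14@(5,5):0 a15@(1,4):0 a16@(1,2):0

no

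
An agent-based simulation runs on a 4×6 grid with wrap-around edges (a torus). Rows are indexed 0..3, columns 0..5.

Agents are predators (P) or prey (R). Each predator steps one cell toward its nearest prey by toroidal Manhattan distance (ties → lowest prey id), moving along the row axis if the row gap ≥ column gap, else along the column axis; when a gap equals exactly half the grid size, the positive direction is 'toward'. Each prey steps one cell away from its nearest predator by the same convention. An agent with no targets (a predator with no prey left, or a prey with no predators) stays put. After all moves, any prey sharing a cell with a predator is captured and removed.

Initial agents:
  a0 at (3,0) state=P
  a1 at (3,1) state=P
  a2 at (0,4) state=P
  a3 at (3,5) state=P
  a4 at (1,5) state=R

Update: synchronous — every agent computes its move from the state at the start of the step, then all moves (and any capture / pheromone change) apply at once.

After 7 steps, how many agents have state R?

t=1: a0@(0,0):P a1@(0,1):P a2@(1,4):P a3@(0,5):P a4@(2,5):R
t=2: a0@(1,0):P a1@(1,1):P a2@(2,4):P a3@(1,5):P a4@(3,5):R
t=3: a0@(2,0):P a1@(2,1):P a2@(3,4):P a3@(2,5):P a4@(0,5):R
t=4: a0@(3,0):P a1@(3,1):P a2@(0,4):P a3@(3,5):P a4@(1,5):R
t=5: a0@(0,0):P a1@(0,1):P a2@(1,4):P a3@(0,5):P a4@(2,5):R
t=6: a0@(1,0):P a1@(1,1):P a2@(2,4):P a3@(1,5):P a4@(3,5):R
t=7: a0@(2,0):P a1@(2,1):P a2@(3,4):P a3@(2,5):P a4@(0,5):R

1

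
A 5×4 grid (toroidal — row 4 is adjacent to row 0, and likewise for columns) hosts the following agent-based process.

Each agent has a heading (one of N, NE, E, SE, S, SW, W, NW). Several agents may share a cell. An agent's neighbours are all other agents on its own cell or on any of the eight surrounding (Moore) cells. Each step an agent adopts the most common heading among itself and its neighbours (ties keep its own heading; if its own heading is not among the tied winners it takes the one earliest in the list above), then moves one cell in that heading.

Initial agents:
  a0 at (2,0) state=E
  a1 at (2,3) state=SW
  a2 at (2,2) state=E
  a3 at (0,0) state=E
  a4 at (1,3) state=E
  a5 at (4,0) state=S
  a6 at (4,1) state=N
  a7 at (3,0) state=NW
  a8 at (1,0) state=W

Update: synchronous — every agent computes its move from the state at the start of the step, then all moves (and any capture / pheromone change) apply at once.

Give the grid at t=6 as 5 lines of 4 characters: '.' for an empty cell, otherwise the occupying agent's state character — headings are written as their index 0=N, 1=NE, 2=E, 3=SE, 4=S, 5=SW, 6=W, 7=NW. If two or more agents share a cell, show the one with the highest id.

.22.
.22.
222.
..2.
....

t=1: a0@(2,1):E a1@(2,0):E a2@(2,3):E a3@(0,1):E a4@(1,0):E a5@(0,0):S a6@(3,1):N a7@(2,3):NW a8@(1,1):E
t=2: a0@(2,2):E a1@(2,1):E a2@(2,0):E a3@(0,2):E a4@(1,1):E a5@(0,1):E a6@(3,2):E a7@(2,0):E a8@(1,2):E
t=3: a0@(2,3):E a1@(2,2):E a2@(2,1):E a3@(0,3):E a4@(1,2):E a5@(0,2):E a6@(3,3):E a7@(2,1):E a8@(1,3):E
t=4: a0@(2,0):E a1@(2,3):E a2@(2,2):E a3@(0,0):E a4@(1,3):E a5@(0,3):E a6@(3,0):E a7@(2,2):E a8@(1,0):E
t=5: a0@(2,1):E a1@(2,0):E a2@(2,3):E a3@(0,1):E a4@(1,0):E a5@(0,0):E a6@(3,1):E a7@(2,3):E a8@(1,1):E
t=6: a0@(2,2):E a1@(2,1):E a2@(2,0):E a3@(0,2):E a4@(1,1):E a5@(0,1):E a6@(3,2):E a7@(2,0):E a8@(1,2):E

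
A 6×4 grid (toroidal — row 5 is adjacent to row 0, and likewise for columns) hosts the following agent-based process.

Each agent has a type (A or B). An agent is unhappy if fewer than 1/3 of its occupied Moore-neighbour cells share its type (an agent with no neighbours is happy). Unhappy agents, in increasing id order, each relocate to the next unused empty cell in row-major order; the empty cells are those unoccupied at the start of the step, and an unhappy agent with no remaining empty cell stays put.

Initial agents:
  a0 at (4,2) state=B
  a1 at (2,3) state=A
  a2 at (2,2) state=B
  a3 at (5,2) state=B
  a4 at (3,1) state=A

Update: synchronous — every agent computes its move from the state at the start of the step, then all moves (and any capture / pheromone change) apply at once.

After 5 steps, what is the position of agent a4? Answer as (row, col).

t=1: a0@(4,2):B a1@(0,0):A a2@(0,1):B a3@(5,2):B a4@(0,2):A
t=2: a0@(4,2):B a1@(0,3):A a2@(0,1):B a3@(5,2):B a4@(1,0):A
t=3: (unchanged — steady state)

(1, 0)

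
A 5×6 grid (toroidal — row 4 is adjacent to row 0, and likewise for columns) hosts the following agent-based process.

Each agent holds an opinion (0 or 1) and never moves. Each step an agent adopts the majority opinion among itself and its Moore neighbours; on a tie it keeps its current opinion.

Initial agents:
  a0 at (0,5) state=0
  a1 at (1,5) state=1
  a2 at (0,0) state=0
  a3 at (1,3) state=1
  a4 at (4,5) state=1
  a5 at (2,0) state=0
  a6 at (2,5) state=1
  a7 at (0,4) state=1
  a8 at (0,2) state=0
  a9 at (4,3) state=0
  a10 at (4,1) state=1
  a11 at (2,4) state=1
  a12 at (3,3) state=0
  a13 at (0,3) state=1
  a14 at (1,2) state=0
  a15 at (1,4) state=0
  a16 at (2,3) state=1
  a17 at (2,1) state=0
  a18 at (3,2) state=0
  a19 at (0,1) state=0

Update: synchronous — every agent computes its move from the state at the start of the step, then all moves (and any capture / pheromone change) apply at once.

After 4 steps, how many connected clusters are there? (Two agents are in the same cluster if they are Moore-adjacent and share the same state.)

2

t=1: a0@(0,5):0 a1@(1,5):1 a2@(0,0):0 a3@(1,3):1 a4@(4,5):1 a5@(2,0):0 a6@(2,5):1 a7@(0,4):1 a8@(0,2):0 a9@(4,3):0 a10@(4,1):0 a11@(2,4):1 a12@(3,3):0 a13@(0,3):0 a14@(1,2):0 a15@(1,4):1 a16@(2,3):0 a17@(2,1):0 a18@(3,2):0 a19@(0,1):0
t=2: a0@(0,5):1 a1@(1,5):1 a2@(0,0):0 a3@(1,3):1 a4@(4,5):1 a5@(2,0):0 a6@(2,5):1 a7@(0,4):1 a8@(0,2):0 a9@(4,3):0 a10@(4,1):0 a11@(2,4):1 a12@(3,3):0 a13@(0,3):0 a14@(1,2):0 a15@(1,4):1 a16@(2,3):0 a17@(2,1):0 a18@(3,2):0 a19@(0,1):0
t=3: (unchanged — steady state)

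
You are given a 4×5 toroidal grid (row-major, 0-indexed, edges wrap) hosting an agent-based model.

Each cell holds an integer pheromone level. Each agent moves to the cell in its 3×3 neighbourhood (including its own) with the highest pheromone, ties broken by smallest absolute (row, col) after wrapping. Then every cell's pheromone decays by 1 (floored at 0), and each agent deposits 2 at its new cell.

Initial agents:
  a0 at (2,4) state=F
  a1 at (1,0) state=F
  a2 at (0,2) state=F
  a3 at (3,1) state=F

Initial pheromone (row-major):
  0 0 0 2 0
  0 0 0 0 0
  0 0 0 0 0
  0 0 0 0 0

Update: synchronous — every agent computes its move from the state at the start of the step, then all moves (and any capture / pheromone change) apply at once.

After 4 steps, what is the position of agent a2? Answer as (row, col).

(0, 3)

t=1: a0@(1,0) a1@(0,0) a2@(0,3) a3@(0,0) | pheromone: 4 0 0 3 0 / 2 0 0 0 0 / 0 0 0 0 0 / 0 0 0 0 0
t=2: a0@(0,0) a1@(0,0) a2@(0,3) a3@(0,0) | pheromone: 9 0 0 4 0 / 1 0 0 0 0 / 0 0 0 0 0 / 0 0 0 0 0
t=3: a0@(0,0) a1@(0,0) a2@(0,3) a3@(0,0) | pheromone: 14 0 0 5 0 / 0 0 0 0 0 / 0 0 0 0 0 / 0 0 0 0 0
t=4: a0@(0,0) a1@(0,0) a2@(0,3) a3@(0,0) | pheromone: 19 0 0 6 0 / 0 0 0 0 0 / 0 0 0 0 0 / 0 0 0 0 0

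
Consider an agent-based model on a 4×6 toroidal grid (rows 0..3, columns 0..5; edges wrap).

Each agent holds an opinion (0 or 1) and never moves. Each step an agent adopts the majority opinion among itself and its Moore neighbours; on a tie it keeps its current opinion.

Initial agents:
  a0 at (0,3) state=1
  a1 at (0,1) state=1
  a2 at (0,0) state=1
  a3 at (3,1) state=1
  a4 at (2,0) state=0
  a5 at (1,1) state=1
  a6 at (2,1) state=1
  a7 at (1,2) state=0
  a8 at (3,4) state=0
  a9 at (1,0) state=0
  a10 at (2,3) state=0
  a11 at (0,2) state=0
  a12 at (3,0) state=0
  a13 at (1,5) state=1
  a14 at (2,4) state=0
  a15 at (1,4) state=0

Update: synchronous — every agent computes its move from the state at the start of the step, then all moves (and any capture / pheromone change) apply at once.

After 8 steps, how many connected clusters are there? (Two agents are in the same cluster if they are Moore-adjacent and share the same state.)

2

t=1: a0@(0,3):0 a1@(0,1):1 a2@(0,0):1 a3@(3,1):1 a4@(2,0):1 a5@(1,1):1 a6@(2,1):0 a7@(1,2):1 a8@(3,4):0 a9@(1,0):1 a10@(2,3):0 a11@(0,2):1 a12@(3,0):1 a13@(1,5):0 a14@(2,4):0 a15@(1,4):0
t=2: a0@(0,3):0 a1@(0,1):1 a2@(0,0):1 a3@(3,1):1 a4@(2,0):1 a5@(1,1):1 a6@(2,1):1 a7@(1,2):1 a8@(3,4):0 a9@(1,0):1 a10@(2,3):0 a11@(0,2):1 a12@(3,0):1 a13@(1,5):0 a14@(2,4):0 a15@(1,4):0
t=3: (unchanged — steady state)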